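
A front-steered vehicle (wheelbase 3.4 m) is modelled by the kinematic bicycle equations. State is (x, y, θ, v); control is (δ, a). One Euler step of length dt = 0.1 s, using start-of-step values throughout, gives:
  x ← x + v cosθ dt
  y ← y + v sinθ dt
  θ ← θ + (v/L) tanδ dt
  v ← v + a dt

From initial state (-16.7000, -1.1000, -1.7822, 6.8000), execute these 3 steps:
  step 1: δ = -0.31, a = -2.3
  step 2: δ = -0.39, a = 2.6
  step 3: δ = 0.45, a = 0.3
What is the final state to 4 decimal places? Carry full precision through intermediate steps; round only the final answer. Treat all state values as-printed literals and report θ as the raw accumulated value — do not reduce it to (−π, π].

(-17.2587, -3.0375, -1.8287, 6.8600)

after step 1 (δ=-0.31, a=-2.3): (-16.842686, -1.764861, -1.846266, 6.570000)
after step 2 (δ=-0.39, a=2.6): (-17.021389, -2.397091, -1.925696, 6.830000)
after step 3 (δ=0.45, a=0.3): (-17.258729, -3.037527, -1.828659, 6.860000)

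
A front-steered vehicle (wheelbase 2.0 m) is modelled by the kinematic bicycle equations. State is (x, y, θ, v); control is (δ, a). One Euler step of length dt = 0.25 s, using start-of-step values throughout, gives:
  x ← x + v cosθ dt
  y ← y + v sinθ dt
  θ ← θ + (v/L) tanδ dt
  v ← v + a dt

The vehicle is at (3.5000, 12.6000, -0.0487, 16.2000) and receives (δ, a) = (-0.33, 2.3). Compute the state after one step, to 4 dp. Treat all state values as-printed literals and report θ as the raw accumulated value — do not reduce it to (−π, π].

x' = 3.5000 + 16.2000·cos(-0.0487)·0.25 = 7.5452
y' = 12.6000 + 16.2000·sin(-0.0487)·0.25 = 12.4028
θ' = -0.0487 + (16.2000/2.0)·tan(-0.33)·0.25 = -0.7423
v' = 16.2000 + 2.3000·0.25 = 16.7750

(7.5452, 12.4028, -0.7423, 16.7750)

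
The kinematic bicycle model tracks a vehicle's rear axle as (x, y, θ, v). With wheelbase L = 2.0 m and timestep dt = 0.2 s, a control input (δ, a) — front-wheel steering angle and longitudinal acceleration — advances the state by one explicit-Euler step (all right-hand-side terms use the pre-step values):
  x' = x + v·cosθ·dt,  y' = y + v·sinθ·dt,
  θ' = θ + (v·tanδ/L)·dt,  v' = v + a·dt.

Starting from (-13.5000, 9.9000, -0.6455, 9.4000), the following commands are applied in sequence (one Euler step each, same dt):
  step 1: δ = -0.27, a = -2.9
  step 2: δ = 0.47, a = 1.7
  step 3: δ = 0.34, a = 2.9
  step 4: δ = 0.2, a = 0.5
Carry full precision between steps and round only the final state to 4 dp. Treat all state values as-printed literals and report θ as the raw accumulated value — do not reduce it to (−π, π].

after step 1 (δ=-0.27, a=-2.9): (-11.998258, 8.768996, -0.905653, 8.820000)
after step 2 (δ=0.47, a=1.7): (-10.909566, 7.381031, -0.457627, 9.160000)
after step 3 (δ=0.34, a=2.9): (-9.266072, 6.571616, -0.133604, 9.740000)
after step 4 (δ=0.2, a=0.5): (-7.335432, 6.312130, 0.063836, 9.840000)

(-7.3354, 6.3121, 0.0638, 9.8400)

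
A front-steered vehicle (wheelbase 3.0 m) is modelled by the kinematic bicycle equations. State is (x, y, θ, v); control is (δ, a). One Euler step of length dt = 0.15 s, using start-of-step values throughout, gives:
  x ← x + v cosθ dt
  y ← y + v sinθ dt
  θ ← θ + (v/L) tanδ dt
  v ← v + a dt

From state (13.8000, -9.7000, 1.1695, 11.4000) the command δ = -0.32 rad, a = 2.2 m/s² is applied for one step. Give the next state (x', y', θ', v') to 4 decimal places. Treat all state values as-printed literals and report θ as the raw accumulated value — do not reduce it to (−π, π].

(14.4679, -8.1259, 0.9806, 11.7300)

x' = 13.8000 + 11.4000·cos(1.1695)·0.15 = 14.4679
y' = -9.7000 + 11.4000·sin(1.1695)·0.15 = -8.1259
θ' = 1.1695 + (11.4000/3.0)·tan(-0.32)·0.15 = 0.9806
v' = 11.4000 + 2.2000·0.15 = 11.7300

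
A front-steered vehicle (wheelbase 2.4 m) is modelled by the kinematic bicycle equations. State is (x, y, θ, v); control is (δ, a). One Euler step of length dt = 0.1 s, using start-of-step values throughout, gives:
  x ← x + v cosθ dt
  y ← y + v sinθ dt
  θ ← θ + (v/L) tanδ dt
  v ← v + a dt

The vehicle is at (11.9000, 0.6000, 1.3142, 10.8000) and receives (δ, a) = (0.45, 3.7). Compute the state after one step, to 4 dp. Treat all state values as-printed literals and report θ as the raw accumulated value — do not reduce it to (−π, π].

x' = 11.9000 + 10.8000·cos(1.3142)·0.1 = 12.1741
y' = 0.6000 + 10.8000·sin(1.3142)·0.1 = 1.6446
θ' = 1.3142 + (10.8000/2.4)·tan(0.45)·0.1 = 1.5316
v' = 10.8000 + 3.7000·0.1 = 11.1700

(12.1741, 1.6446, 1.5316, 11.1700)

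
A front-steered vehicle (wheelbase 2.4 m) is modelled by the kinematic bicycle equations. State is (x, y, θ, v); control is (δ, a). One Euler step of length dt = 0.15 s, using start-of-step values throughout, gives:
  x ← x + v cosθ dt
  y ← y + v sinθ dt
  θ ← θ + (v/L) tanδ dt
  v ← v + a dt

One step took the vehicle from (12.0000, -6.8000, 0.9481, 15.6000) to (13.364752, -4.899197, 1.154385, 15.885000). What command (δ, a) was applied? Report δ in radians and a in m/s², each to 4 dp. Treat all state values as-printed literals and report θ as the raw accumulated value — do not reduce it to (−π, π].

δ = 0.2085, a = 1.9000

a = (v'−v)/dt = (0.285000)/0.15 = 1.9000
Δθ = θ'−θ = 0.206285;  (v·dt/L) = 15.6000·0.15/2.4 = 0.975000
tan δ = Δθ·L/(v·dt) = 0.211574  →  δ = 0.2085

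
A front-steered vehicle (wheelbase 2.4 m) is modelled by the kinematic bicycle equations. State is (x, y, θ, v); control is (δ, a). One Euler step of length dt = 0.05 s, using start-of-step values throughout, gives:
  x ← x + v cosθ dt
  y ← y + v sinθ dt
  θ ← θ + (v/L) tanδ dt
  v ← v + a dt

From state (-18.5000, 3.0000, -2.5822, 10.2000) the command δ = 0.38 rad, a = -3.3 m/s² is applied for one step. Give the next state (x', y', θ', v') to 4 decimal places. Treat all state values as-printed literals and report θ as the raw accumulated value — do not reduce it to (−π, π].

x' = -18.5000 + 10.2000·cos(-2.5822)·0.05 = -18.9323
y' = 3.0000 + 10.2000·sin(-2.5822)·0.05 = 2.7294
θ' = -2.5822 + (10.2000/2.4)·tan(0.38)·0.05 = -2.4973
v' = 10.2000 − 3.3000·0.05 = 10.0350

(-18.9323, 2.7294, -2.4973, 10.0350)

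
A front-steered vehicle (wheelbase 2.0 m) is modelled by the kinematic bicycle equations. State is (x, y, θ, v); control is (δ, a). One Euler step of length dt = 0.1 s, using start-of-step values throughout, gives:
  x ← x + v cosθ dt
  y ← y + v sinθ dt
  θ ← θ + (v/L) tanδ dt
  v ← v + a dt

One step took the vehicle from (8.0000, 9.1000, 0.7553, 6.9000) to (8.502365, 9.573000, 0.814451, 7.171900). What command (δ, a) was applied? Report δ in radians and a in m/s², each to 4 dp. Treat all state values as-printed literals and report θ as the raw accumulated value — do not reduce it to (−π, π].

δ = 0.1698, a = 2.7190

a = (v'−v)/dt = (0.271900)/0.1 = 2.7190
Δθ = θ'−θ = 0.059151;  (v·dt/L) = 6.9000·0.1/2.0 = 0.345000
tan δ = Δθ·L/(v·dt) = 0.171452  →  δ = 0.1698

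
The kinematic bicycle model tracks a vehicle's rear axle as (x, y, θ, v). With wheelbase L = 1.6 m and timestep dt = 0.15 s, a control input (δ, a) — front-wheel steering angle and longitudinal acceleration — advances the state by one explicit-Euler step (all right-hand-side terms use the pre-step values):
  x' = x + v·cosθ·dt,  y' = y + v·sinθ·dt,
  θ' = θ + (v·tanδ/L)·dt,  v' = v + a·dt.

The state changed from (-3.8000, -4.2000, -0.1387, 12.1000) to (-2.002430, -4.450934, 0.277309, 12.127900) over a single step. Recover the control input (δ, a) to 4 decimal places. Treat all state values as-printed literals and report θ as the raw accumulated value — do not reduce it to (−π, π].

a = (v'−v)/dt = (0.027900)/0.15 = 0.1860
Δθ = θ'−θ = 0.416009;  (v·dt/L) = 12.1000·0.15/1.6 = 1.134375
tan δ = Δθ·L/(v·dt) = 0.366730  →  δ = 0.3515

δ = 0.3515, a = 0.1860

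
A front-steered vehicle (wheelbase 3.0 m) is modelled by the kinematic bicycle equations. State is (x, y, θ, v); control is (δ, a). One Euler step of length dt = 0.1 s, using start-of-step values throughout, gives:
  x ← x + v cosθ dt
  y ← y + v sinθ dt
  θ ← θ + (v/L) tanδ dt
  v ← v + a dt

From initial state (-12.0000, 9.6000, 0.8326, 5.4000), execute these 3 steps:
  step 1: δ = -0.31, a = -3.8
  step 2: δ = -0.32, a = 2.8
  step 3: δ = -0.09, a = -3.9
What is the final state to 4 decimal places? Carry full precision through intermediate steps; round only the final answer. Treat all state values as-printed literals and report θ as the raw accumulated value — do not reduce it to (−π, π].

(-10.8793, 10.6999, 0.7035, 4.9100)

after step 1 (δ=-0.31, a=-3.8): (-11.636604, 9.999429, 0.774941, 5.020000)
after step 2 (δ=-0.32, a=2.8): (-11.277944, 10.350665, 0.719489, 5.300000)
after step 3 (δ=-0.09, a=-3.9): (-10.879309, 10.699935, 0.703545, 4.910000)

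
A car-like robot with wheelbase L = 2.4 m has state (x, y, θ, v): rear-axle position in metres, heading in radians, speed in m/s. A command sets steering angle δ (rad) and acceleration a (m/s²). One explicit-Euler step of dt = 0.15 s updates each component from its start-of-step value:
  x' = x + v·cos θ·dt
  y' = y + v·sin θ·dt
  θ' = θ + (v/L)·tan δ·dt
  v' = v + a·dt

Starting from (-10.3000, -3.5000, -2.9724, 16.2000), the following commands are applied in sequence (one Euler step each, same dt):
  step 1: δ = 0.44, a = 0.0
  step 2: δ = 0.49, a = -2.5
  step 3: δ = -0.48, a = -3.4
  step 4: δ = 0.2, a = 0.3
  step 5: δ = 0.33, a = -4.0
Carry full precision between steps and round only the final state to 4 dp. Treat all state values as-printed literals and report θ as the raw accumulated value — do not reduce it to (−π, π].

after step 1 (δ=0.44, a=0.0): (-12.695302, -3.909179, -2.495735, 16.200000)
after step 2 (δ=0.49, a=-2.5): (-14.635860, -5.371757, -1.955679, 15.825000)
after step 3 (δ=-0.48, a=-3.4): (-15.527086, -7.571849, -2.470596, 15.315000)
after step 4 (δ=0.2, a=0.3): (-17.326298, -9.000203, -2.276564, 15.360000)
after step 5 (δ=0.33, a=-4.0): (-18.820715, -10.753809, -1.947740, 14.760000)

(-18.8207, -10.7538, -1.9477, 14.7600)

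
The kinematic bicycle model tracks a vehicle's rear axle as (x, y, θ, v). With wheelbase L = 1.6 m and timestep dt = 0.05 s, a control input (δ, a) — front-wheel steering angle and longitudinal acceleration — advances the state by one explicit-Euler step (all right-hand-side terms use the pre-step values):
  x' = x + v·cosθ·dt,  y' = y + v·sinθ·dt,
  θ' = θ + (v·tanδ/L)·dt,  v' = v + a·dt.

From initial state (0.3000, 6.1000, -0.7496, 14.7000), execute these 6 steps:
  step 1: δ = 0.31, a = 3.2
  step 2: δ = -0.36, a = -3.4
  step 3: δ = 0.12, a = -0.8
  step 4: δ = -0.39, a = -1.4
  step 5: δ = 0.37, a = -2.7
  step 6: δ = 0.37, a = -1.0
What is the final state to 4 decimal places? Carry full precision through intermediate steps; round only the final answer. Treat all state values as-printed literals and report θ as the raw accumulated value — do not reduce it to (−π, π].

after step 1 (δ=0.31, a=3.2): (0.837992, 5.599211, -0.602450, 14.860000)
after step 2 (δ=-0.36, a=-3.4): (1.450187, 5.178180, -0.777242, 14.690000)
after step 3 (δ=0.12, a=-0.8): (1.973775, 4.663064, -0.721888, 14.650000)
after step 4 (δ=-0.39, a=-1.4): (2.523560, 4.179026, -0.910074, 14.580000)
after step 5 (δ=0.37, a=-2.7): (2.970938, 3.603444, -0.733354, 14.445000)
after step 6 (δ=0.37, a=-1.0): (3.507522, 3.119995, -0.558270, 14.395000)

(3.5075, 3.1200, -0.5583, 14.3950)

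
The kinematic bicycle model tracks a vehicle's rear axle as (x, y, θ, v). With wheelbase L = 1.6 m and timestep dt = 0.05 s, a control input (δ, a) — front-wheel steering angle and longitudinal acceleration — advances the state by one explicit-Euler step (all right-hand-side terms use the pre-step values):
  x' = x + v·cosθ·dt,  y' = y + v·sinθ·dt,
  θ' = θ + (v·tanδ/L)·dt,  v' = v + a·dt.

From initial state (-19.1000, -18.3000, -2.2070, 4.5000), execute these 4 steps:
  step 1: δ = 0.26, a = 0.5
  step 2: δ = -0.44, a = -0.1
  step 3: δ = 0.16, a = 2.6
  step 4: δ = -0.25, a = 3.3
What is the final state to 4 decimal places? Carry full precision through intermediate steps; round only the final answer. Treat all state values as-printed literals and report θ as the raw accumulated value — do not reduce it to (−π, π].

(-19.6401, -19.0318, -2.2505, 4.8150)

after step 1 (δ=0.26, a=0.5): (-19.233683, -18.480980, -2.169591, 4.525000)
after step 2 (δ=-0.44, a=-0.1): (-19.361208, -18.667866, -2.236162, 4.520000)
after step 3 (δ=0.16, a=2.6): (-19.500728, -18.845659, -2.213367, 4.650000)
after step 4 (δ=-0.25, a=3.3): (-19.640055, -19.031788, -2.250472, 4.815000)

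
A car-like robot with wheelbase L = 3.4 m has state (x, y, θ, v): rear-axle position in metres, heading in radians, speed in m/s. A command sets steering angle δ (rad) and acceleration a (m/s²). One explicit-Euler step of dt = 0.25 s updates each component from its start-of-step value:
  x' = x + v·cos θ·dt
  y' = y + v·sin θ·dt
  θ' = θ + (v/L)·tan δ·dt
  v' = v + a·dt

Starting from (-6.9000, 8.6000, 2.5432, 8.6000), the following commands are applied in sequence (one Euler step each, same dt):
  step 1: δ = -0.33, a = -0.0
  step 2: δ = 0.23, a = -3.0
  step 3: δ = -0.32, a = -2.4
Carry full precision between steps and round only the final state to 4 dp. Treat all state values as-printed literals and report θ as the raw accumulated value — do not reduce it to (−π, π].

after step 1 (δ=-0.33, a=-0.0): (-8.676421, 9.811128, 2.326603, 8.600000)
after step 2 (δ=0.23, a=-3.0): (-10.151054, 11.375722, 2.474665, 7.850000)
after step 3 (δ=-0.32, a=-2.4): (-11.693041, 12.589676, 2.283385, 7.250000)

(-11.6930, 12.5897, 2.2834, 7.2500)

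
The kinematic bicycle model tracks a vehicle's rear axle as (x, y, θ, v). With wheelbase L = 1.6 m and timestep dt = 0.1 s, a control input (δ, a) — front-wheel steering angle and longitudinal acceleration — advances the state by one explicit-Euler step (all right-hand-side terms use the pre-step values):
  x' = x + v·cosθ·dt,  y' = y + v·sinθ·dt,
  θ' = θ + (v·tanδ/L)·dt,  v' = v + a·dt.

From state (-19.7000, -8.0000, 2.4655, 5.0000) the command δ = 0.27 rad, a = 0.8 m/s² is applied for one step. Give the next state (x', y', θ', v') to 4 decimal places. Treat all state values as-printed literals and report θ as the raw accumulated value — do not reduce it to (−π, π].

x' = -19.7000 + 5.0000·cos(2.4655)·0.1 = -20.0900
y' = -8.0000 + 5.0000·sin(2.4655)·0.1 = -7.6871
θ' = 2.4655 + (5.0000/1.6)·tan(0.27)·0.1 = 2.5520
v' = 5.0000 + 0.8000·0.1 = 5.0800

(-20.0900, -7.6871, 2.5520, 5.0800)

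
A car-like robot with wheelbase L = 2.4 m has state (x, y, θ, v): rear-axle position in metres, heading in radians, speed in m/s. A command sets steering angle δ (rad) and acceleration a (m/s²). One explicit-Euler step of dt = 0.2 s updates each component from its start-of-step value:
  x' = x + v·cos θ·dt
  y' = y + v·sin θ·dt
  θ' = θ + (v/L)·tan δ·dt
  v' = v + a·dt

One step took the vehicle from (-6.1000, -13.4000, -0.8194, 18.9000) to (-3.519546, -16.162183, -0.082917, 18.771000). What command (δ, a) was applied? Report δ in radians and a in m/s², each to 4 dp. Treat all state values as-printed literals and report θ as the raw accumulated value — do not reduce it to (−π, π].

a = (v'−v)/dt = (-0.129000)/0.2 = -0.6450
Δθ = θ'−θ = 0.736483;  (v·dt/L) = 18.9000·0.2/2.4 = 1.575000
tan δ = Δθ·L/(v·dt) = 0.467608  →  δ = 0.4374

δ = 0.4374, a = -0.6450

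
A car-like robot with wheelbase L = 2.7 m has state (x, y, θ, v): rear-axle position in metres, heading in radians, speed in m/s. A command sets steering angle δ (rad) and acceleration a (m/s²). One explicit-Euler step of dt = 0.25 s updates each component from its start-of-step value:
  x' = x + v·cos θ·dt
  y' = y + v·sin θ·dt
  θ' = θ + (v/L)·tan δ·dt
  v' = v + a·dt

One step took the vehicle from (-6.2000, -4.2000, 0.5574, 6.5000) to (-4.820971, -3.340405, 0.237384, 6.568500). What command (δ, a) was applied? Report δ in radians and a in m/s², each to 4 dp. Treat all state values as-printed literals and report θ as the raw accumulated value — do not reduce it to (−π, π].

a = (v'−v)/dt = (0.068500)/0.25 = 0.2740
Δθ = θ'−θ = -0.320016;  (v·dt/L) = 6.5000·0.25/2.7 = 0.601852
tan δ = Δθ·L/(v·dt) = -0.531719  →  δ = -0.4887

δ = -0.4887, a = 0.2740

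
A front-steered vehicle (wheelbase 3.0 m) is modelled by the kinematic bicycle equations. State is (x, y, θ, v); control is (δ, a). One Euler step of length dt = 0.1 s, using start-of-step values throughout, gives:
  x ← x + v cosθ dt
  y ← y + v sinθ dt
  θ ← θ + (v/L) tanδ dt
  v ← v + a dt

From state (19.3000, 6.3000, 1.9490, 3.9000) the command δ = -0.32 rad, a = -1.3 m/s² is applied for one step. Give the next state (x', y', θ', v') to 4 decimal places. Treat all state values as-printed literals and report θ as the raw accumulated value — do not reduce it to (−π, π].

(19.1560, 6.6624, 1.9059, 3.7700)

x' = 19.3000 + 3.9000·cos(1.9490)·0.1 = 19.1560
y' = 6.3000 + 3.9000·sin(1.9490)·0.1 = 6.6624
θ' = 1.9490 + (3.9000/3.0)·tan(-0.32)·0.1 = 1.9059
v' = 3.9000 − 1.3000·0.1 = 3.7700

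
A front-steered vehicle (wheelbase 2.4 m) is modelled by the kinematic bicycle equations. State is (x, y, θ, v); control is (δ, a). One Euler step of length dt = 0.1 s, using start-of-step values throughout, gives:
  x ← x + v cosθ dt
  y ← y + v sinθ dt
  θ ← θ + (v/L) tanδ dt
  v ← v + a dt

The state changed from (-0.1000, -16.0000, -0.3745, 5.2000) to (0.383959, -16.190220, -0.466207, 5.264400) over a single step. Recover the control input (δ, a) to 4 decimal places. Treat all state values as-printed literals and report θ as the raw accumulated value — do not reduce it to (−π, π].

δ = -0.4004, a = 0.6440

a = (v'−v)/dt = (0.064400)/0.1 = 0.6440
Δθ = θ'−θ = -0.091707;  (v·dt/L) = 5.2000·0.1/2.4 = 0.216667
tan δ = Δθ·L/(v·dt) = -0.423263  →  δ = -0.4004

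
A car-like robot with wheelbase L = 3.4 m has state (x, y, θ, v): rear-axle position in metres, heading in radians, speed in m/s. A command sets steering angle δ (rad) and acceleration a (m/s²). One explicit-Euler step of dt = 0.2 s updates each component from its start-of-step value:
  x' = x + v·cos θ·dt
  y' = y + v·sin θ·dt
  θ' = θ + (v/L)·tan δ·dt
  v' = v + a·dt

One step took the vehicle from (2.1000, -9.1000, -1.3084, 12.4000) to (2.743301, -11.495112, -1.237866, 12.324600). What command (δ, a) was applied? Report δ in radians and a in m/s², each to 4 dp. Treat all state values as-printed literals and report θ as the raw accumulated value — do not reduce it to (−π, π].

a = (v'−v)/dt = (-0.075400)/0.2 = -0.3770
Δθ = θ'−θ = 0.070534;  (v·dt/L) = 12.4000·0.2/3.4 = 0.729412
tan δ = Δθ·L/(v·dt) = 0.096700  →  δ = 0.0964

δ = 0.0964, a = -0.3770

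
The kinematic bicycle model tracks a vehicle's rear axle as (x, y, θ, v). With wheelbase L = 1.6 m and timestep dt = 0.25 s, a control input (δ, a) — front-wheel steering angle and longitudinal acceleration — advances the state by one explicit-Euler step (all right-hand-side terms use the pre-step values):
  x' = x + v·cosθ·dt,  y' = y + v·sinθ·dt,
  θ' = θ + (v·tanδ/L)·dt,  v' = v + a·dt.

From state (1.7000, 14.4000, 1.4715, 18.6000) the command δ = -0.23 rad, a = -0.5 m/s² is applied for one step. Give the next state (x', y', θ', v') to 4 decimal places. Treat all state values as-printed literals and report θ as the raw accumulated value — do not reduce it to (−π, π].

x' = 1.7000 + 18.6000·cos(1.4715)·0.25 = 2.1610
y' = 14.4000 + 18.6000·sin(1.4715)·0.25 = 19.0271
θ' = 1.4715 + (18.6000/1.6)·tan(-0.23)·0.25 = 0.7910
v' = 18.6000 − 0.5000·0.25 = 18.4750

(2.1610, 19.0271, 0.7910, 18.4750)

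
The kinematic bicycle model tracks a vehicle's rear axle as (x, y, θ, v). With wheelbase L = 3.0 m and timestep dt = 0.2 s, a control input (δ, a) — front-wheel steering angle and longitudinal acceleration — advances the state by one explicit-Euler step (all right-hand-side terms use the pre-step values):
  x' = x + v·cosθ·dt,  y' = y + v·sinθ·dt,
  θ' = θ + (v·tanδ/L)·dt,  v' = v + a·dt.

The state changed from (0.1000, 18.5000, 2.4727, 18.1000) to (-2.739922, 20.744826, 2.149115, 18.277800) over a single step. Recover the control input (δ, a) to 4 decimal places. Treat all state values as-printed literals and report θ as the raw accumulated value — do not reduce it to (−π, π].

a = (v'−v)/dt = (0.177800)/0.2 = 0.8890
Δθ = θ'−θ = -0.323585;  (v·dt/L) = 18.1000·0.2/3.0 = 1.206667
tan δ = Δθ·L/(v·dt) = -0.268164  →  δ = -0.2620

δ = -0.2620, a = 0.8890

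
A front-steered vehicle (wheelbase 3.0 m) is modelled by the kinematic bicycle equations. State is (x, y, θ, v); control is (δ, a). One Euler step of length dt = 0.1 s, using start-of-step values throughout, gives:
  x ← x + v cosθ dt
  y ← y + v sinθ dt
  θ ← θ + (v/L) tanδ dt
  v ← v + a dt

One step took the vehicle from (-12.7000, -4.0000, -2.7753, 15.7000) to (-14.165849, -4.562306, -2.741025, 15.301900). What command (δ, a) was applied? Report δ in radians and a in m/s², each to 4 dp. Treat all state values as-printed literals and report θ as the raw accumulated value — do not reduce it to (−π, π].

a = (v'−v)/dt = (-0.398100)/0.1 = -3.9810
Δθ = θ'−θ = 0.034275;  (v·dt/L) = 15.7000·0.1/3.0 = 0.523333
tan δ = Δθ·L/(v·dt) = 0.065494  →  δ = 0.0654

δ = 0.0654, a = -3.9810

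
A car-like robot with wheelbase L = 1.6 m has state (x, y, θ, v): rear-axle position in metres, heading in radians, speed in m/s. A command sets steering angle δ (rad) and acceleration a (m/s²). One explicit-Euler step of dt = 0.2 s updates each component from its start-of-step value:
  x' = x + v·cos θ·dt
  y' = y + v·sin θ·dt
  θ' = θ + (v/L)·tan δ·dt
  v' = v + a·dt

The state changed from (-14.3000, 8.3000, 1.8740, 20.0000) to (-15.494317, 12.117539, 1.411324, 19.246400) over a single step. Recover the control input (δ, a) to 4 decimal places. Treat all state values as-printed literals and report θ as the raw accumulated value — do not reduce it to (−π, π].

δ = -0.1830, a = -3.7680

a = (v'−v)/dt = (-0.753600)/0.2 = -3.7680
Δθ = θ'−θ = -0.462676;  (v·dt/L) = 20.0000·0.2/1.6 = 2.500000
tan δ = Δθ·L/(v·dt) = -0.185070  →  δ = -0.1830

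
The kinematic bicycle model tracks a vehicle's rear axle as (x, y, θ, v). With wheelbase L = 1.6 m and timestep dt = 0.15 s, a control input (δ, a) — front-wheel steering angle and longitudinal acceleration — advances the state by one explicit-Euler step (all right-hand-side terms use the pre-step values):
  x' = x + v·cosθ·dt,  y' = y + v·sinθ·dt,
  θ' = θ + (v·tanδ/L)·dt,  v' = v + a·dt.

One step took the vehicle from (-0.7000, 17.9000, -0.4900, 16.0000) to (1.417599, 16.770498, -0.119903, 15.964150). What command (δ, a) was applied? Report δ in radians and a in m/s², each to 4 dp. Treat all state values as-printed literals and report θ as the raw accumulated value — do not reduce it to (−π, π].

a = (v'−v)/dt = (-0.035850)/0.15 = -0.2390
Δθ = θ'−θ = 0.370097;  (v·dt/L) = 16.0000·0.15/1.6 = 1.500000
tan δ = Δθ·L/(v·dt) = 0.246731  →  δ = 0.2419

δ = 0.2419, a = -0.2390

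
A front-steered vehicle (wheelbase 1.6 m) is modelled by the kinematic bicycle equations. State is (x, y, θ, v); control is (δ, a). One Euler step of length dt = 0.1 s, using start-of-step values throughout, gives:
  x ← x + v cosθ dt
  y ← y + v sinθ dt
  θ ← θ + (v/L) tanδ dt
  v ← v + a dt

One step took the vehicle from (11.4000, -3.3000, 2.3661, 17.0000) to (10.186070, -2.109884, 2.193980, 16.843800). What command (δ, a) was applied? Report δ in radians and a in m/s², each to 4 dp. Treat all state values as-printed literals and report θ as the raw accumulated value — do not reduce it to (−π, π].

a = (v'−v)/dt = (-0.156200)/0.1 = -1.5620
Δθ = θ'−θ = -0.172120;  (v·dt/L) = 17.0000·0.1/1.6 = 1.062500
tan δ = Δθ·L/(v·dt) = -0.161995  →  δ = -0.1606

δ = -0.1606, a = -1.5620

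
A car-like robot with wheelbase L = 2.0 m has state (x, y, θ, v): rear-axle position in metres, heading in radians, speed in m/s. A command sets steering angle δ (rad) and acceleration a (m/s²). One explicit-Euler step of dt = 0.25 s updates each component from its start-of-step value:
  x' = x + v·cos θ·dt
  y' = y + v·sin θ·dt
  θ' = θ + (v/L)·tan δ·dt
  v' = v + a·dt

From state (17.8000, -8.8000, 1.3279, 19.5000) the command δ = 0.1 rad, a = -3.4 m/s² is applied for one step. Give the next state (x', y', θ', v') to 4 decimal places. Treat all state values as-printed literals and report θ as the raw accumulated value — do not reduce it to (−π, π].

(18.9725, -4.0681, 1.5725, 18.6500)

x' = 17.8000 + 19.5000·cos(1.3279)·0.25 = 18.9725
y' = -8.8000 + 19.5000·sin(1.3279)·0.25 = -4.0681
θ' = 1.3279 + (19.5000/2.0)·tan(0.1)·0.25 = 1.5725
v' = 19.5000 − 3.4000·0.25 = 18.6500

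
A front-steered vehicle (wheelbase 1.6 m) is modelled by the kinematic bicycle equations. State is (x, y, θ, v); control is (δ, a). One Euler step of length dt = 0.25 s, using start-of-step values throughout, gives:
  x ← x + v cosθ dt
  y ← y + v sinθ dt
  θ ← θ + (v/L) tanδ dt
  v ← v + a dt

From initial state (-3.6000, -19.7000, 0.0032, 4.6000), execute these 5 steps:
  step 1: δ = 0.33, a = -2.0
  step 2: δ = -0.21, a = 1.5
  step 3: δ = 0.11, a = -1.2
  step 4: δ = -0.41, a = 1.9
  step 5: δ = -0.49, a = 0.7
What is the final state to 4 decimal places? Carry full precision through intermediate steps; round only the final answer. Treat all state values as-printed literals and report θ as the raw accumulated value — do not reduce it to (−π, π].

(1.8373, -19.2287, -0.4810, 4.8250)

after step 1 (δ=0.33, a=-2.0): (-2.450006, -19.696320, 0.249390, 4.100000)
after step 2 (δ=-0.21, a=1.5): (-1.456716, -19.443337, 0.112845, 4.475000)
after step 3 (δ=0.11, a=-1.2): (-0.345082, -19.317359, 0.190071, 4.175000)
after step 4 (δ=-0.41, a=1.9): (0.679871, -19.120165, -0.093458, 4.650000)
after step 5 (δ=-0.49, a=0.7): (1.837298, -19.228651, -0.480998, 4.825000)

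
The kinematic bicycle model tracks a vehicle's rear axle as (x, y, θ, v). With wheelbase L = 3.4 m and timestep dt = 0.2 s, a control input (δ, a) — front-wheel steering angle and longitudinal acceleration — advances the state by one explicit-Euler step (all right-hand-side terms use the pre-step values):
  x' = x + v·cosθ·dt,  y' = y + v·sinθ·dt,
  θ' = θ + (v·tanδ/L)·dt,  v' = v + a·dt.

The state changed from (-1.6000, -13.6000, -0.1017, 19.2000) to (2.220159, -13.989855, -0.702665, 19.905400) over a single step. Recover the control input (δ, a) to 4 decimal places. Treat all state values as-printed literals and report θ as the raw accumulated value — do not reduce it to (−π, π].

δ = -0.4890, a = 3.5270

a = (v'−v)/dt = (0.705400)/0.2 = 3.5270
Δθ = θ'−θ = -0.600965;  (v·dt/L) = 19.2000·0.2/3.4 = 1.129412
tan δ = Δθ·L/(v·dt) = -0.532104  →  δ = -0.4890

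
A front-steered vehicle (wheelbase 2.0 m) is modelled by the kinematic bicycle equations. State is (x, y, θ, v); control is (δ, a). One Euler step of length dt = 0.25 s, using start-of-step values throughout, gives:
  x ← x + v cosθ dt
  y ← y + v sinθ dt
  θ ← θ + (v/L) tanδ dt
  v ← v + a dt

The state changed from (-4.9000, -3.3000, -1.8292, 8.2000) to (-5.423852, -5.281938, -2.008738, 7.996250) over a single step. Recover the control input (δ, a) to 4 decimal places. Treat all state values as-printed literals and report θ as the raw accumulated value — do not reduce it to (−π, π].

δ = -0.1734, a = -0.8150

a = (v'−v)/dt = (-0.203750)/0.25 = -0.8150
Δθ = θ'−θ = -0.179538;  (v·dt/L) = 8.2000·0.25/2.0 = 1.025000
tan δ = Δθ·L/(v·dt) = -0.175159  →  δ = -0.1734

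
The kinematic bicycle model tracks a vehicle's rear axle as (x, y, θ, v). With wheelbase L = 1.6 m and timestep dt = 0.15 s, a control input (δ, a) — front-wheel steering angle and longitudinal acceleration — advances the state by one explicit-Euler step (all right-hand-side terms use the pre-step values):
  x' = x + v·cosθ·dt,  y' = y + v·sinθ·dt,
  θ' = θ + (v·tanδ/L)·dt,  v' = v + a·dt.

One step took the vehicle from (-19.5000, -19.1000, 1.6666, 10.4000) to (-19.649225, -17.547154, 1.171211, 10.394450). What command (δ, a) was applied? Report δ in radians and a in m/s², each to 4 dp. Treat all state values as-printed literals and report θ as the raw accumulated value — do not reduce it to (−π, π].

a = (v'−v)/dt = (-0.005550)/0.15 = -0.0370
Δθ = θ'−θ = -0.495389;  (v·dt/L) = 10.4000·0.15/1.6 = 0.975000
tan δ = Δθ·L/(v·dt) = -0.508091  →  δ = -0.4701

δ = -0.4701, a = -0.0370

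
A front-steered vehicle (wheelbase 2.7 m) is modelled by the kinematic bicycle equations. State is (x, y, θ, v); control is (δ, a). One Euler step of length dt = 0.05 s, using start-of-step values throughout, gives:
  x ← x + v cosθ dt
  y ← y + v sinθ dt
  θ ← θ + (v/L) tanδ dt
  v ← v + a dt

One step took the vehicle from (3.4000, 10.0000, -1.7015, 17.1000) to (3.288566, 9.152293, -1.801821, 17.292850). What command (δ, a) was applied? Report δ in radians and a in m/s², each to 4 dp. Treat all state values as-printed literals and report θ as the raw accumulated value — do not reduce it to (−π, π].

a = (v'−v)/dt = (0.192850)/0.05 = 3.8570
Δθ = θ'−θ = -0.100321;  (v·dt/L) = 17.1000·0.05/2.7 = 0.316667
tan δ = Δθ·L/(v·dt) = -0.316803  →  δ = -0.3068

δ = -0.3068, a = 3.8570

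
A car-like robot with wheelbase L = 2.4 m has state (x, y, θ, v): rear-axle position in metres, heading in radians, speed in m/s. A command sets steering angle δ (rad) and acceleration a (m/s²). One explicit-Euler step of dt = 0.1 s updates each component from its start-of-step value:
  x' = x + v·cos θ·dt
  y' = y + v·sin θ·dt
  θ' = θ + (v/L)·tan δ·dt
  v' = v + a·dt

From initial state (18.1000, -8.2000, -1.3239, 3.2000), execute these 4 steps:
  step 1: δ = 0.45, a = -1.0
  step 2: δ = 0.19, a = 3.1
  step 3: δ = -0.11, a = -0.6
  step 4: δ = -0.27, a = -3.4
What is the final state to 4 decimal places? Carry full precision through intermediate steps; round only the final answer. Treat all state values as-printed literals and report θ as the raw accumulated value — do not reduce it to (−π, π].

after step 1 (δ=0.45, a=-1.0): (18.178207, -8.510296, -1.259493, 3.100000)
after step 2 (δ=0.19, a=3.1): (18.273160, -8.805396, -1.234651, 3.410000)
after step 3 (δ=-0.11, a=-0.6): (18.385639, -9.127311, -1.250344, 3.350000)
after step 4 (δ=-0.27, a=-3.4): (18.491162, -9.445258, -1.288975, 3.010000)

(18.4912, -9.4453, -1.2890, 3.0100)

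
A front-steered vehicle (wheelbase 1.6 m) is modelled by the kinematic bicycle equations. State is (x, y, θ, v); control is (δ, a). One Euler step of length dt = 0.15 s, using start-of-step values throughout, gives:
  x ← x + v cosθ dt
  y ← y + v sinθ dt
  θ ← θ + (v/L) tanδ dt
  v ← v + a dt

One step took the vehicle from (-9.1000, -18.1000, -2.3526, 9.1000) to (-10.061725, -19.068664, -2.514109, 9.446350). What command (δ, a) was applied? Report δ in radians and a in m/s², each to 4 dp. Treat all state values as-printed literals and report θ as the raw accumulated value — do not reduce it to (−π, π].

a = (v'−v)/dt = (0.346350)/0.15 = 2.3090
Δθ = θ'−θ = -0.161509;  (v·dt/L) = 9.1000·0.15/1.6 = 0.853125
tan δ = Δθ·L/(v·dt) = -0.189315  →  δ = -0.1871

δ = -0.1871, a = 2.3090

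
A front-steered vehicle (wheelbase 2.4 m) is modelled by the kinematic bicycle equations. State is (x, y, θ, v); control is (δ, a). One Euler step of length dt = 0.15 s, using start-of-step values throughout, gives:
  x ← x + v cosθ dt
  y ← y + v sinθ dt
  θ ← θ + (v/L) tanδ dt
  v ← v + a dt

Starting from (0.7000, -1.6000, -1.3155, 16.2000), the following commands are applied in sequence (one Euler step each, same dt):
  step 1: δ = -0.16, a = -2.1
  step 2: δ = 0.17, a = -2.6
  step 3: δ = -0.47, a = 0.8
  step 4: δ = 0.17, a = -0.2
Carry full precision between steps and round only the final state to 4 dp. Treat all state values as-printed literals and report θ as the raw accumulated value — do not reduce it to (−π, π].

(1.6020, -10.8495, -1.6329, 15.5850)

after step 1 (δ=-0.16, a=-2.1): (1.313653, -3.951240, -1.478897, 15.885000)
after step 2 (δ=0.17, a=-2.6): (1.532319, -6.323935, -1.308474, 15.495000)
after step 3 (δ=-0.47, a=0.8): (2.135054, -8.568673, -1.800407, 15.615000)
after step 4 (δ=0.17, a=-0.2): (1.601962, -10.849451, -1.632881, 15.585000)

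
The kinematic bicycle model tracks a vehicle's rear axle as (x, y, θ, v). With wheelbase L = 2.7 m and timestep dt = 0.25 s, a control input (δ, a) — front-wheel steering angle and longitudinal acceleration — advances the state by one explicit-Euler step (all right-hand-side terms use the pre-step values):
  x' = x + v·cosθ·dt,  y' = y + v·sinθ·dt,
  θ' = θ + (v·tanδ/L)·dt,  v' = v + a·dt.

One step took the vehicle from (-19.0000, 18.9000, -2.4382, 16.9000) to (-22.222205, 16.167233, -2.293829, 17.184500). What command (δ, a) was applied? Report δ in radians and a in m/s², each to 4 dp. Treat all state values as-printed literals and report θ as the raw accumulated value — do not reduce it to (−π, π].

a = (v'−v)/dt = (0.284500)/0.25 = 1.1380
Δθ = θ'−θ = 0.144371;  (v·dt/L) = 16.9000·0.25/2.7 = 1.564815
tan δ = Δθ·L/(v·dt) = 0.092261  →  δ = 0.0920

δ = 0.0920, a = 1.1380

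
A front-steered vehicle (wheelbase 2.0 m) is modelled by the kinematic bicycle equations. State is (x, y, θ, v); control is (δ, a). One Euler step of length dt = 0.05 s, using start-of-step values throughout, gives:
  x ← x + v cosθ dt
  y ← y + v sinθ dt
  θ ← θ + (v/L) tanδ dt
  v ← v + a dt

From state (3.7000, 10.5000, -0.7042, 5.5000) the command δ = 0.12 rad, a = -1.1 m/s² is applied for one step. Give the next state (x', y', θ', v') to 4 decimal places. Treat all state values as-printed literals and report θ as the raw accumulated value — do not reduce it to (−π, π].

x' = 3.7000 + 5.5000·cos(-0.7042)·0.05 = 3.9096
y' = 10.5000 + 5.5000·sin(-0.7042)·0.05 = 10.3220
θ' = -0.7042 + (5.5000/2.0)·tan(0.12)·0.05 = -0.6876
v' = 5.5000 − 1.1000·0.05 = 5.4450

(3.9096, 10.3220, -0.6876, 5.4450)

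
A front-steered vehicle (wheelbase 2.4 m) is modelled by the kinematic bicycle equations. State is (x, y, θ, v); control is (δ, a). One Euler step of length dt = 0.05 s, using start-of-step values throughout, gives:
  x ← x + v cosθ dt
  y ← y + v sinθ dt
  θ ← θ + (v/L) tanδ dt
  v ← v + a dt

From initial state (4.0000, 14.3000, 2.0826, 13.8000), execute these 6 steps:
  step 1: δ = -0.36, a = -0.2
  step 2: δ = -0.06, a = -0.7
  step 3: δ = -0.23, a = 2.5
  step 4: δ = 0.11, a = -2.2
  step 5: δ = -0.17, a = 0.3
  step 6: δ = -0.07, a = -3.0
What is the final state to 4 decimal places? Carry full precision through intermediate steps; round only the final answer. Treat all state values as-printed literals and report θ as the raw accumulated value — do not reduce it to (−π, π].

after step 1 (δ=-0.36, a=-0.2): (3.662072, 14.901585, 1.974384, 13.790000)
after step 2 (δ=-0.06, a=-0.7): (3.391291, 15.535689, 1.957126, 13.755000)
after step 3 (δ=-0.23, a=2.5): (3.132153, 16.172751, 1.890029, 13.880000)
after step 4 (δ=0.11, a=-2.2): (2.914349, 16.831688, 1.921967, 13.770000)
after step 5 (δ=-0.17, a=0.3): (2.677508, 17.478169, 1.872722, 13.785000)
after step 6 (δ=-0.07, a=-3.0): (2.472552, 18.136241, 1.852586, 13.635000)

(2.4726, 18.1362, 1.8526, 13.6350)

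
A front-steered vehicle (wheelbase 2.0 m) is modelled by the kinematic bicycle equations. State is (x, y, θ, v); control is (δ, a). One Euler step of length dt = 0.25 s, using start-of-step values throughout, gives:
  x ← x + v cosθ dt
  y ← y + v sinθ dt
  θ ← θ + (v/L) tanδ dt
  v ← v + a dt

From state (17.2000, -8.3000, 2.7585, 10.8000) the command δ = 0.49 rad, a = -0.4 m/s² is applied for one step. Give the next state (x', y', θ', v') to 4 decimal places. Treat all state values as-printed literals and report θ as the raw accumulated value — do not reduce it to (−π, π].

x' = 17.2000 + 10.8000·cos(2.7585)·0.25 = 14.6957
y' = -8.3000 + 10.8000·sin(2.7585)·0.25 = -7.2908
θ' = 2.7585 + (10.8000/2.0)·tan(0.49)·0.25 = 3.4786
v' = 10.8000 − 0.4000·0.25 = 10.7000

(14.6957, -7.2908, 3.4786, 10.7000)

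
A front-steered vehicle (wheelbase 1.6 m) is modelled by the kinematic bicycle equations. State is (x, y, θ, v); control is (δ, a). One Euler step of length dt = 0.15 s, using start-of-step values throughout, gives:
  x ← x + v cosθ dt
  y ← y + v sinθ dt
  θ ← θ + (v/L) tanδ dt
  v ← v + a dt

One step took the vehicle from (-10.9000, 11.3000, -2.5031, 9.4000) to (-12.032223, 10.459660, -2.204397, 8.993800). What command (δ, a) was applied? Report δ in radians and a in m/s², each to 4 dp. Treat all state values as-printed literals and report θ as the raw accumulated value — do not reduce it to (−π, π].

a = (v'−v)/dt = (-0.406200)/0.15 = -2.7080
Δθ = θ'−θ = 0.298703;  (v·dt/L) = 9.4000·0.15/1.6 = 0.881250
tan δ = Δθ·L/(v·dt) = 0.338954  →  δ = 0.3268

δ = 0.3268, a = -2.7080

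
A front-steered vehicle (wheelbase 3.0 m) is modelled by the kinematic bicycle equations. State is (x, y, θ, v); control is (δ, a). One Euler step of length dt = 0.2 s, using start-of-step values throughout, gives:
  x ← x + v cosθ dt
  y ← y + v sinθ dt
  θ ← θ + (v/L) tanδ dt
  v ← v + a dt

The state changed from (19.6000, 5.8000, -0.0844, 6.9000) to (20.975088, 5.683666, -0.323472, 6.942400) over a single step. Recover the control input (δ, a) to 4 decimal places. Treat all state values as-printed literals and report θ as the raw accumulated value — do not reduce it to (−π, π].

a = (v'−v)/dt = (0.042400)/0.2 = 0.2120
Δθ = θ'−θ = -0.239072;  (v·dt/L) = 6.9000·0.2/3.0 = 0.460000
tan δ = Δθ·L/(v·dt) = -0.519722  →  δ = -0.4793

δ = -0.4793, a = 0.2120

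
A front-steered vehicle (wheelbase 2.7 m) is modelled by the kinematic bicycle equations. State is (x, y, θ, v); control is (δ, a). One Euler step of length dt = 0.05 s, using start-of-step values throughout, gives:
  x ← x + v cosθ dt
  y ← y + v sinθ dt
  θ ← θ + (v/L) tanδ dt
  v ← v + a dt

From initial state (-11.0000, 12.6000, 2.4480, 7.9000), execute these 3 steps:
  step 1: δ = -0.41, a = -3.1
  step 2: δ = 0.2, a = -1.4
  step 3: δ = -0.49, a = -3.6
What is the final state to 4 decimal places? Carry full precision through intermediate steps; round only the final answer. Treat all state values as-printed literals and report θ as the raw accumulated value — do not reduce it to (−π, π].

after step 1 (δ=-0.41, a=-3.1): (-11.303737, 12.852525, 2.384415, 7.745000)
after step 2 (δ=0.2, a=-1.4): (-11.585182, 13.118517, 2.413489, 7.675000)
after step 3 (δ=-0.49, a=-3.6): (-11.871627, 13.373885, 2.337679, 7.495000)

(-11.8716, 13.3739, 2.3377, 7.4950)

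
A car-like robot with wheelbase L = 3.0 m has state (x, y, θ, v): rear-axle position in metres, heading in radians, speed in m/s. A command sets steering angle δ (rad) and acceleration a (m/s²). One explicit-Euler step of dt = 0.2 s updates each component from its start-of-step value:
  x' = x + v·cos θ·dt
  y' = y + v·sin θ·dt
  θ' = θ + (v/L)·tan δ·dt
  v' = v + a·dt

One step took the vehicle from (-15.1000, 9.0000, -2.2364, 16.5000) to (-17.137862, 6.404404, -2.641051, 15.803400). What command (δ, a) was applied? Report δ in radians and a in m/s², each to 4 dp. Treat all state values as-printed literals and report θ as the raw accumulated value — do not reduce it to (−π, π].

a = (v'−v)/dt = (-0.696600)/0.2 = -3.4830
Δθ = θ'−θ = -0.404651;  (v·dt/L) = 16.5000·0.2/3.0 = 1.100000
tan δ = Δθ·L/(v·dt) = -0.367865  →  δ = -0.3525

δ = -0.3525, a = -3.4830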